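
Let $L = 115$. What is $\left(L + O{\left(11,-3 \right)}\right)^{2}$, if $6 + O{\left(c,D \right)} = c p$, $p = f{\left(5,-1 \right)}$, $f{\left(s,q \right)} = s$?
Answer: $26896$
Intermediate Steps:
$p = 5$
$O{\left(c,D \right)} = -6 + 5 c$ ($O{\left(c,D \right)} = -6 + c 5 = -6 + 5 c$)
$\left(L + O{\left(11,-3 \right)}\right)^{2} = \left(115 + \left(-6 + 5 \cdot 11\right)\right)^{2} = \left(115 + \left(-6 + 55\right)\right)^{2} = \left(115 + 49\right)^{2} = 164^{2} = 26896$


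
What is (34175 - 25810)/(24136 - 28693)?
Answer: -1195/651 ≈ -1.8356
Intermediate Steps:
(34175 - 25810)/(24136 - 28693) = 8365/(-4557) = 8365*(-1/4557) = -1195/651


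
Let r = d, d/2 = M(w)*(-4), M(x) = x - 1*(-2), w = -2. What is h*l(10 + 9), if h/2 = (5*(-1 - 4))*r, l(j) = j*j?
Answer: 0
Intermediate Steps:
l(j) = j**2
M(x) = 2 + x (M(x) = x + 2 = 2 + x)
d = 0 (d = 2*((2 - 2)*(-4)) = 2*(0*(-4)) = 2*0 = 0)
r = 0
h = 0 (h = 2*((5*(-1 - 4))*0) = 2*((5*(-5))*0) = 2*(-25*0) = 2*0 = 0)
h*l(10 + 9) = 0*(10 + 9)**2 = 0*19**2 = 0*361 = 0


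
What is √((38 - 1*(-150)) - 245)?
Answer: I*√57 ≈ 7.5498*I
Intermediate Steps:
√((38 - 1*(-150)) - 245) = √((38 + 150) - 245) = √(188 - 245) = √(-57) = I*√57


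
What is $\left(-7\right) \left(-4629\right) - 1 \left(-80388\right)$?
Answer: $112791$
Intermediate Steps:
$\left(-7\right) \left(-4629\right) - 1 \left(-80388\right) = 32403 - -80388 = 32403 + 80388 = 112791$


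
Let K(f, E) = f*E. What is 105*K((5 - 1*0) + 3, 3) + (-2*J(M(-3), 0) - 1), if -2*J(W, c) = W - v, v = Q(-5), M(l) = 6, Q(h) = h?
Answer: 2530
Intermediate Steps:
v = -5
J(W, c) = -5/2 - W/2 (J(W, c) = -(W - 1*(-5))/2 = -(W + 5)/2 = -(5 + W)/2 = -5/2 - W/2)
K(f, E) = E*f
105*K((5 - 1*0) + 3, 3) + (-2*J(M(-3), 0) - 1) = 105*(3*((5 - 1*0) + 3)) + (-2*(-5/2 - ½*6) - 1) = 105*(3*((5 + 0) + 3)) + (-2*(-5/2 - 3) - 1) = 105*(3*(5 + 3)) + (-2*(-11/2) - 1) = 105*(3*8) + (11 - 1) = 105*24 + 10 = 2520 + 10 = 2530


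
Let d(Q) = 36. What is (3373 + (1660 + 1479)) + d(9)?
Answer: 6548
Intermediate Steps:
(3373 + (1660 + 1479)) + d(9) = (3373 + (1660 + 1479)) + 36 = (3373 + 3139) + 36 = 6512 + 36 = 6548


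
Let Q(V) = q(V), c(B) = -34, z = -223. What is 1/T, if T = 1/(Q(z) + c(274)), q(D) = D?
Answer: -257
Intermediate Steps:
Q(V) = V
T = -1/257 (T = 1/(-223 - 34) = 1/(-257) = -1/257 ≈ -0.0038911)
1/T = 1/(-1/257) = -257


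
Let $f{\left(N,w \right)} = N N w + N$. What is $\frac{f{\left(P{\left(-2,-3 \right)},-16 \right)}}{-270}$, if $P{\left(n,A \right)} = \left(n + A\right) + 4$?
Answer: $\frac{17}{270} \approx 0.062963$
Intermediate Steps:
$P{\left(n,A \right)} = 4 + A + n$ ($P{\left(n,A \right)} = \left(A + n\right) + 4 = 4 + A + n$)
$f{\left(N,w \right)} = N + w N^{2}$ ($f{\left(N,w \right)} = N^{2} w + N = w N^{2} + N = N + w N^{2}$)
$\frac{f{\left(P{\left(-2,-3 \right)},-16 \right)}}{-270} = \frac{\left(4 - 3 - 2\right) \left(1 + \left(4 - 3 - 2\right) \left(-16\right)\right)}{-270} = - (1 - -16) \left(- \frac{1}{270}\right) = - (1 + 16) \left(- \frac{1}{270}\right) = \left(-1\right) 17 \left(- \frac{1}{270}\right) = \left(-17\right) \left(- \frac{1}{270}\right) = \frac{17}{270}$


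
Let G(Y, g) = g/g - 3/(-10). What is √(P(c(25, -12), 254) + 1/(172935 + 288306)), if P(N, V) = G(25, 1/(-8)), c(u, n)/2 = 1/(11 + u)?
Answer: √3072963326070/1537470 ≈ 1.1402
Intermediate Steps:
G(Y, g) = 13/10 (G(Y, g) = 1 - 3*(-⅒) = 1 + 3/10 = 13/10)
c(u, n) = 2/(11 + u)
P(N, V) = 13/10
√(P(c(25, -12), 254) + 1/(172935 + 288306)) = √(13/10 + 1/(172935 + 288306)) = √(13/10 + 1/461241) = √(5996143/4612410) = √3072963326070/1537470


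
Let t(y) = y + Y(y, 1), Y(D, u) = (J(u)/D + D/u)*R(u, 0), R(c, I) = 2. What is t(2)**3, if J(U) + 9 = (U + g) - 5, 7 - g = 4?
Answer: -64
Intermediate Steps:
g = 3 (g = 7 - 1*4 = 7 - 4 = 3)
J(U) = -11 + U (J(U) = -9 + ((U + 3) - 5) = -9 + ((3 + U) - 5) = -9 + (-2 + U) = -11 + U)
Y(D, u) = 2*D/u + 2*(-11 + u)/D (Y(D, u) = ((-11 + u)/D + D/u)*2 = (D/u + (-11 + u)/D)*2 = 2*D/u + 2*(-11 + u)/D)
t(y) = -20/y + 3*y (t(y) = y + (-22/y + 2*y/1 + 2*1/y) = y + (-22/y + 2*y*1 + 2/y) = y + (-22/y + 2*y + 2/y) = y + (-20/y + 2*y) = -20/y + 3*y)
t(2)**3 = (-20/2 + 3*2)**3 = (-20*1/2 + 6)**3 = (-10 + 6)**3 = (-4)**3 = -64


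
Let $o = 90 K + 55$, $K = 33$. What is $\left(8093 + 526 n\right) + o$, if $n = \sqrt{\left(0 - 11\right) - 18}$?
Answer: $11118 + 526 i \sqrt{29} \approx 11118.0 + 2832.6 i$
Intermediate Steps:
$n = i \sqrt{29}$ ($n = \sqrt{\left(0 - 11\right) - 18} = \sqrt{-11 - 18} = \sqrt{-29} = i \sqrt{29} \approx 5.3852 i$)
$o = 3025$ ($o = 90 \cdot 33 + 55 = 2970 + 55 = 3025$)
$\left(8093 + 526 n\right) + o = \left(8093 + 526 i \sqrt{29}\right) + 3025 = 11118 + 526 i \sqrt{29}$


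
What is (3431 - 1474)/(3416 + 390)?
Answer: 1957/3806 ≈ 0.51419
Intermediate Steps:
(3431 - 1474)/(3416 + 390) = 1957/3806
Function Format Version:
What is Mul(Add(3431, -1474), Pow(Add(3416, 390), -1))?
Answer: Rational(1957, 3806) ≈ 0.51419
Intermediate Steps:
Mul(Add(3431, -1474), Pow(Add(3416, 390), -1)) = Mul(1957, Pow(3806, -1)) = Mul(1957, Rational(1, 3806)) = Rational(1957, 3806)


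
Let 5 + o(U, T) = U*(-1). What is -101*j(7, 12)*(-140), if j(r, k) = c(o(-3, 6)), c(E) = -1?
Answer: -14140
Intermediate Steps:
o(U, T) = -5 - U (o(U, T) = -5 + U*(-1) = -5 - U)
j(r, k) = -1
-101*j(7, 12)*(-140) = -101*(-1)*(-140) = 101*(-140) = -14140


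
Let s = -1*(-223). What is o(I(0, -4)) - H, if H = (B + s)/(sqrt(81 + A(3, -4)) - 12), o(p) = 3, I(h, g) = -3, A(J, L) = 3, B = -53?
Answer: 37 + 17*sqrt(21)/3 ≈ 62.968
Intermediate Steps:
s = 223
H = 170/(-12 + 2*sqrt(21)) (H = (-53 + 223)/(sqrt(81 + 3) - 12) = 170/(sqrt(84) - 12) = 170/(2*sqrt(21) - 12) = 170/(-12 + 2*sqrt(21)) ≈ -59.968)
o(I(0, -4)) - H = 3 - (-34 - 17*sqrt(21)/3) = 3 + (34 + 17*sqrt(21)/3) = 37 + 17*sqrt(21)/3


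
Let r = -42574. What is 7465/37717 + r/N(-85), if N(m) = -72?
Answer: 803150519/1357812 ≈ 591.50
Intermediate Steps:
7465/37717 + r/N(-85) = 7465/37717 - 42574/(-72) = 7465*(1/37717) - 42574*(-1/72) = 7465/37717 + 21287/36 = 803150519/1357812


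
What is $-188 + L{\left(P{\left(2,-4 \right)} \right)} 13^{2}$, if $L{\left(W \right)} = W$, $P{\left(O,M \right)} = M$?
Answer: $-864$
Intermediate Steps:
$-188 + L{\left(P{\left(2,-4 \right)} \right)} 13^{2} = -188 - 4 \cdot 13^{2} = -188 - 676 = -864$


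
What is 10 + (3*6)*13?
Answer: 244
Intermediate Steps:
10 + (3*6)*13 = 10 + 18*13 = 10 + 234 = 244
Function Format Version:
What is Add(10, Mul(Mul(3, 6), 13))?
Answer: 244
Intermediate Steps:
Add(10, Mul(Mul(3, 6), 13)) = Add(10, Mul(18, 13)) = Add(10, 234) = 244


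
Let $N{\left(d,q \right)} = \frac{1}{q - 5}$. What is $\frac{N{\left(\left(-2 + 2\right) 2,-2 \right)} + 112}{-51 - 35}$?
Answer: $- \frac{783}{602} \approx -1.3007$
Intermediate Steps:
$N{\left(d,q \right)} = \frac{1}{-5 + q}$
$\frac{N{\left(\left(-2 + 2\right) 2,-2 \right)} + 112}{-51 - 35} = \frac{\frac{1}{-5 - 2} + 112}{-51 - 35} = \frac{\frac{1}{-7} + 112}{-86} = \left(- \frac{1}{7} + 112\right) \left(- \frac{1}{86}\right) = \frac{783}{7} \left(- \frac{1}{86}\right) = - \frac{783}{602}$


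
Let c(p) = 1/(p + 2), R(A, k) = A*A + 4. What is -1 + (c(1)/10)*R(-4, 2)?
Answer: -⅓ ≈ -0.33333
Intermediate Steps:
R(A, k) = 4 + A² (R(A, k) = A² + 4 = 4 + A²)
c(p) = 1/(2 + p)
-1 + (c(1)/10)*R(-4, 2) = -1 + (1/((2 + 1)*10))*(4 + (-4)²) = -1 + ((⅒)/3)*(4 + 16) = -1 + ((⅓)*(⅒))*20 = -1 + (1/30)*20 = -1 + ⅔ = -⅓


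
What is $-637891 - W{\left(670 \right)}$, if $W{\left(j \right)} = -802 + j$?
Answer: $-637759$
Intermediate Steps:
$-637891 - W{\left(670 \right)} = -637891 - \left(-802 + 670\right) = -637891 - -132 = -637891 + 132 = -637759$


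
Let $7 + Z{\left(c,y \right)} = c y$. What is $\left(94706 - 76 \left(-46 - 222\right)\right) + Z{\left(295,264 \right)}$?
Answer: $192947$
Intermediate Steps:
$Z{\left(c,y \right)} = -7 + c y$
$\left(94706 - 76 \left(-46 - 222\right)\right) + Z{\left(295,264 \right)} = \left(94706 - 76 \left(-46 - 222\right)\right) + \left(-7 + 295 \cdot 264\right) = \left(94706 - -20368\right) + \left(-7 + 77880\right) = \left(94706 + 20368\right) + 77873 = 115074 + 77873 = 192947$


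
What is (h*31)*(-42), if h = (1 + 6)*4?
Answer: -36456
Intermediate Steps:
h = 28 (h = 7*4 = 28)
(h*31)*(-42) = (28*31)*(-42) = 868*(-42) = -36456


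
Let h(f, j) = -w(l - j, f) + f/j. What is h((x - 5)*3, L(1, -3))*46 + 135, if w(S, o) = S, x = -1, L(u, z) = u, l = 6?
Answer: -923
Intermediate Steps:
h(f, j) = -6 + j + f/j (h(f, j) = -(6 - j) + f/j = (-6 + j) + f/j = -6 + j + f/j)
h((x - 5)*3, L(1, -3))*46 + 135 = (-6 + 1 + ((-1 - 5)*3)/1)*46 + 135 = (-6 + 1 - 6*3*1)*46 + 135 = (-6 + 1 - 18*1)*46 + 135 = (-6 + 1 - 18)*46 + 135 = -23*46 + 135 = -1058 + 135 = -923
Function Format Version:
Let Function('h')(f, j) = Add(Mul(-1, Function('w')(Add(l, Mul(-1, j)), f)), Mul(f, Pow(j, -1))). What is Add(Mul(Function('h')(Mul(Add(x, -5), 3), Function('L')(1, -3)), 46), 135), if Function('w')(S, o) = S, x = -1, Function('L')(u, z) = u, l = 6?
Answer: -923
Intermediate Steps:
Function('h')(f, j) = Add(-6, j, Mul(f, Pow(j, -1))) (Function('h')(f, j) = Add(Mul(-1, Add(6, Mul(-1, j))), Mul(f, Pow(j, -1))) = Add(Add(-6, j), Mul(f, Pow(j, -1))) = Add(-6, j, Mul(f, Pow(j, -1))))
Add(Mul(Function('h')(Mul(Add(x, -5), 3), Function('L')(1, -3)), 46), 135) = Add(Mul(Add(-6, 1, Mul(Mul(Add(-1, -5), 3), Pow(1, -1))), 46), 135) = Add(Mul(Add(-6, 1, Mul(Mul(-6, 3), 1)), 46), 135) = Add(Mul(Add(-6, 1, Mul(-18, 1)), 46), 135) = Add(Mul(Add(-6, 1, -18), 46), 135) = Add(Mul(-23, 46), 135) = Add(-1058, 135) = -923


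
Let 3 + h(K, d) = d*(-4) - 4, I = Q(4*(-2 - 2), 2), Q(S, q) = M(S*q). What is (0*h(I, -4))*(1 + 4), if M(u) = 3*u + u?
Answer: 0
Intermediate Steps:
M(u) = 4*u
Q(S, q) = 4*S*q (Q(S, q) = 4*(S*q) = 4*S*q)
I = -128 (I = 4*(4*(-2 - 2))*2 = 4*(4*(-4))*2 = 4*(-16)*2 = -128)
h(K, d) = -7 - 4*d (h(K, d) = -3 + (d*(-4) - 4) = -3 + (-4*d - 4) = -3 + (-4 - 4*d) = -7 - 4*d)
(0*h(I, -4))*(1 + 4) = (0*(-7 - 4*(-4)))*(1 + 4) = (0*(-7 + 16))*5 = (0*9)*5 = 0*5 = 0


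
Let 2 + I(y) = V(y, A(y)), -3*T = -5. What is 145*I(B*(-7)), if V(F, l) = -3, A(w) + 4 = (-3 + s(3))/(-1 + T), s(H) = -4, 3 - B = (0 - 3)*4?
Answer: -725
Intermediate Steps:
B = 15 (B = 3 - (0 - 3)*4 = 3 - (-3)*4 = 3 - 1*(-12) = 3 + 12 = 15)
T = 5/3 (T = -1/3*(-5) = 5/3 ≈ 1.6667)
A(w) = -29/2 (A(w) = -4 + (-3 - 4)/(-1 + 5/3) = -4 - 7/2/3 = -4 - 7*3/2 = -4 - 21/2 = -29/2)
I(y) = -5 (I(y) = -2 - 3 = -5)
145*I(B*(-7)) = 145*(-5) = -725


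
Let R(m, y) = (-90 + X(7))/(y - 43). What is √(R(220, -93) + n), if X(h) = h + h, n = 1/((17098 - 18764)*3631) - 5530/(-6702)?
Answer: 5*√116058172537317741/1447930239 ≈ 1.1764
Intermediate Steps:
n = 16726161839/20271023346 (n = (1/3631)/(-1666) - 5530*(-1/6702) = -1/1666*1/3631 + 2765/3351 = -1/6049246 + 2765/3351 = 16726161839/20271023346 ≈ 0.82513)
X(h) = 2*h
R(m, y) = -76/(-43 + y) (R(m, y) = (-90 + 2*7)/(y - 43) = (-90 + 14)/(-43 + y) = -76/(-43 + y))
√(R(220, -93) + n) = √(-76/(-43 - 93) + 16726161839/20271023346) = √(-76/(-136) + 16726161839/20271023346) = √(-76*(-1/136) + 16726161839/20271023346) = √(19/34 + 16726161839/20271023346) = √(14027043325/10135511673) = 5*√116058172537317741/1447930239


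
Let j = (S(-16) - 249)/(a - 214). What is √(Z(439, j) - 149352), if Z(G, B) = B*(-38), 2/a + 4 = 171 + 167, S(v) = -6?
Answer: 3*I*√21200024860222/35737 ≈ 386.52*I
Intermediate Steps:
a = 1/167 (a = 2/(-4 + (171 + 167)) = 2/(-4 + 338) = 2/334 = 2*(1/334) = 1/167 ≈ 0.0059880)
j = 42585/35737 (j = (-6 - 249)/(1/167 - 214) = -255/(-35737/167) = -255*(-167/35737) = 42585/35737 ≈ 1.1916)
Z(G, B) = -38*B
√(Z(439, j) - 149352) = √(-38*42585/35737 - 149352) = √(-1618230/35737 - 149352) = √(-5339010654/35737) = 3*I*√21200024860222/35737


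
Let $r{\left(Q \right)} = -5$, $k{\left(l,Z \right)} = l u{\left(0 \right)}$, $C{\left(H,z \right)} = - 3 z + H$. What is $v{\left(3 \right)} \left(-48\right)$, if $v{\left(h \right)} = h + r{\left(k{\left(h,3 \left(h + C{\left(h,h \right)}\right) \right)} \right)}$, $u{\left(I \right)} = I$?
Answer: $96$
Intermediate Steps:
$C{\left(H,z \right)} = H - 3 z$
$k{\left(l,Z \right)} = 0$ ($k{\left(l,Z \right)} = l 0 = 0$)
$v{\left(h \right)} = -5 + h$ ($v{\left(h \right)} = h - 5 = -5 + h$)
$v{\left(3 \right)} \left(-48\right) = \left(-5 + 3\right) \left(-48\right) = \left(-2\right) \left(-48\right) = 96$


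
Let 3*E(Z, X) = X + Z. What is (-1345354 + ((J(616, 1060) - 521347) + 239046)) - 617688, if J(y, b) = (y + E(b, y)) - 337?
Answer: -6733516/3 ≈ -2.2445e+6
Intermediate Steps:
E(Z, X) = X/3 + Z/3 (E(Z, X) = (X + Z)/3 = X/3 + Z/3)
J(y, b) = -337 + b/3 + 4*y/3 (J(y, b) = (y + (y/3 + b/3)) - 337 = (y + (b/3 + y/3)) - 337 = (b/3 + 4*y/3) - 337 = -337 + b/3 + 4*y/3)
(-1345354 + ((J(616, 1060) - 521347) + 239046)) - 617688 = (-1345354 + (((-337 + (1/3)*1060 + (4/3)*616) - 521347) + 239046)) - 617688 = (-1345354 + (((-337 + 1060/3 + 2464/3) - 521347) + 239046)) - 617688 = (-1345354 + ((2513/3 - 521347) + 239046)) - 617688 = (-1345354 + (-1561528/3 + 239046)) - 617688 = (-1345354 - 844390/3) - 617688 = -4880452/3 - 617688 = -6733516/3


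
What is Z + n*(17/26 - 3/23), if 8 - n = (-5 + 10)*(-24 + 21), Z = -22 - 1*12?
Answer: -571/26 ≈ -21.962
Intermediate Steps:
Z = -34 (Z = -22 - 12 = -34)
n = 23 (n = 8 - (-5 + 10)*(-24 + 21) = 8 - 5*(-3) = 8 - 1*(-15) = 8 + 15 = 23)
Z + n*(17/26 - 3/23) = -34 + 23*(17/26 - 3/23) = -34 + 23*(313/598) = -34 + 313/26 = -571/26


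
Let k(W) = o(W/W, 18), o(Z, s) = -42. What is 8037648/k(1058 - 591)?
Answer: -1339608/7 ≈ -1.9137e+5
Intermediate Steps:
k(W) = -42
8037648/k(1058 - 591) = 8037648/(-42) = 8037648*(-1/42) = -1339608/7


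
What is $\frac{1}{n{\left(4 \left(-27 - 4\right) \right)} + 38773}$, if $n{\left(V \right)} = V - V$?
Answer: $\frac{1}{38773} \approx 2.5791 \cdot 10^{-5}$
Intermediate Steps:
$n{\left(V \right)} = 0$
$\frac{1}{n{\left(4 \left(-27 - 4\right) \right)} + 38773} = \frac{1}{0 + 38773} = \frac{1}{38773}$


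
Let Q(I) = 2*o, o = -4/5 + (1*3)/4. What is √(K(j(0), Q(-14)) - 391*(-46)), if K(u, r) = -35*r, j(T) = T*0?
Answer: √71958/2 ≈ 134.13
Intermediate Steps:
o = -1/20 (o = -4*⅕ + 3*(¼) = -⅘ + ¾ = -1/20 ≈ -0.050000)
j(T) = 0
Q(I) = -⅒ (Q(I) = 2*(-1/20) = -⅒)
√(K(j(0), Q(-14)) - 391*(-46)) = √(-35*(-⅒) - 391*(-46)) = √(7/2 + 17986) = √(35979/2) = √71958/2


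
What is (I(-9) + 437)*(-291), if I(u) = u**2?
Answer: -150738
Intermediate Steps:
(I(-9) + 437)*(-291) = ((-9)**2 + 437)*(-291) = (81 + 437)*(-291) = 518*(-291) = -150738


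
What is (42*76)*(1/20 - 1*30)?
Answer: -478002/5 ≈ -95600.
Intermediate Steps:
(42*76)*(1/20 - 1*30) = 3192*(1/20 - 30) = 3192*(-599/20) = -478002/5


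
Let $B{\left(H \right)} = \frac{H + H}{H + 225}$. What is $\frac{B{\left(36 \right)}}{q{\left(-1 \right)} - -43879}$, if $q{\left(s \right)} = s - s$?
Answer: $\frac{8}{1272491} \approx 6.2869 \cdot 10^{-6}$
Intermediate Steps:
$B{\left(H \right)} = \frac{2 H}{225 + H}$
$q{\left(s \right)} = 0$
$\frac{B{\left(36 \right)}}{q{\left(-1 \right)} - -43879} = \frac{2 \cdot 36 \frac{1}{225 + 36}}{0 - -43879} = \frac{2 \cdot 36 \cdot \frac{1}{261}}{0 + 43879} = \frac{2 \cdot 36 \cdot \frac{1}{261}}{43879} = \frac{8}{29} \cdot \frac{1}{43879} = \frac{8}{1272491}$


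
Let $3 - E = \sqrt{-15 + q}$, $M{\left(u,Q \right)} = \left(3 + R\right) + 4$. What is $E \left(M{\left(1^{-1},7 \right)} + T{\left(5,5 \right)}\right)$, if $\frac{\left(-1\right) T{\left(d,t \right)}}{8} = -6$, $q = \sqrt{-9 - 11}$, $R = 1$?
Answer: $168 - 56 \sqrt{-15 + 2 i \sqrt{5}} \approx 136.01 - 219.23 i$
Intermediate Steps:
$q = 2 i \sqrt{5}$ ($q = \sqrt{-20} = 2 i \sqrt{5} \approx 4.4721 i$)
$T{\left(d,t \right)} = 48$ ($T{\left(d,t \right)} = \left(-8\right) \left(-6\right) = 48$)
$M{\left(u,Q \right)} = 8$ ($M{\left(u,Q \right)} = \left(3 + 1\right) + 4 = 4 + 4 = 8$)
$E = 3 - \sqrt{-15 + 2 i \sqrt{5}} \approx 2.4288 - 3.9149 i$
$E \left(M{\left(1^{-1},7 \right)} + T{\left(5,5 \right)}\right) = \left(3 - \sqrt{-15 + 2 i \sqrt{5}}\right) \left(8 + 48\right) = \left(3 - \sqrt{-15 + 2 i \sqrt{5}}\right) 56 = 168 - 56 \sqrt{-15 + 2 i \sqrt{5}}$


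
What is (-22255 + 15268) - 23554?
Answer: -30541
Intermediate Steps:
(-22255 + 15268) - 23554 = -6987 - 23554 = -30541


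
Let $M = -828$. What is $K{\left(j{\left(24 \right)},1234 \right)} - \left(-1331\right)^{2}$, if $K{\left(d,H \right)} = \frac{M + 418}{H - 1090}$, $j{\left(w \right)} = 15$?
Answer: $- \frac{127552597}{72} \approx -1.7716 \cdot 10^{6}$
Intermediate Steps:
$K{\left(d,H \right)} = - \frac{410}{-1090 + H}$ ($K{\left(d,H \right)} = \frac{-828 + 418}{H - 1090} = - \frac{410}{-1090 + H}$)
$K{\left(j{\left(24 \right)},1234 \right)} - \left(-1331\right)^{2} = - \frac{410}{-1090 + 1234} - \left(-1331\right)^{2} = - \frac{410}{144} - 1771561 = \left(-410\right) \frac{1}{144} - 1771561 = - \frac{205}{72} - 1771561 = - \frac{127552597}{72}$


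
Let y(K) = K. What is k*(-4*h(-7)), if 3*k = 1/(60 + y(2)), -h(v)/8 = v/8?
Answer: -14/93 ≈ -0.15054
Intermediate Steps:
h(v) = -v (h(v) = -8*v/8 = -v)
k = 1/186 (k = 1/(3*(60 + 2)) = (1/3)/62 = (1/3)*(1/62) = 1/186 ≈ 0.0053763)
k*(-4*h(-7)) = (-(-4)*(-7))/186 = (-4*7)/186 = (1/186)*(-28) = -14/93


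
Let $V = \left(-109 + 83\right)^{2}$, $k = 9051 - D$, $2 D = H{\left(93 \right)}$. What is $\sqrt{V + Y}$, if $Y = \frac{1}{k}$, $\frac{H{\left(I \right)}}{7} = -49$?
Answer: $\frac{\sqrt{229987421790}}{18445} \approx 26.0$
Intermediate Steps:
$H{\left(I \right)} = -343$ ($H{\left(I \right)} = 7 \left(-49\right) = -343$)
$D = - \frac{343}{2}$ ($D = \frac{1}{2} \left(-343\right) = - \frac{343}{2} \approx -171.5$)
$k = \frac{18445}{2}$ ($k = 9051 - - \frac{343}{2} = 9051 + \frac{343}{2} = \frac{18445}{2} \approx 9222.5$)
$V = 676$ ($V = \left(-26\right)^{2} = 676$)
$Y = \frac{2}{18445}$ ($Y = \frac{1}{\frac{18445}{2}} = \frac{2}{18445} \approx 0.00010843$)
$\sqrt{V + Y} = \sqrt{676 + \frac{2}{18445}} = \sqrt{\frac{12468822}{18445}} = \frac{\sqrt{229987421790}}{18445}$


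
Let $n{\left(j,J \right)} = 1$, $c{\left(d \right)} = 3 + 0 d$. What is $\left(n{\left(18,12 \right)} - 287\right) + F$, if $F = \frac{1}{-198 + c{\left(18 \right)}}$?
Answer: $- \frac{55771}{195} \approx -286.0$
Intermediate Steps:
$c{\left(d \right)} = 3$ ($c{\left(d \right)} = 3 + 0 = 3$)
$F = - \frac{1}{195}$ ($F = \frac{1}{-198 + 3} = \frac{1}{-195} = - \frac{1}{195} \approx -0.0051282$)
$\left(n{\left(18,12 \right)} - 287\right) + F = \left(1 - 287\right) - \frac{1}{195} = -286 - \frac{1}{195} = - \frac{55771}{195}$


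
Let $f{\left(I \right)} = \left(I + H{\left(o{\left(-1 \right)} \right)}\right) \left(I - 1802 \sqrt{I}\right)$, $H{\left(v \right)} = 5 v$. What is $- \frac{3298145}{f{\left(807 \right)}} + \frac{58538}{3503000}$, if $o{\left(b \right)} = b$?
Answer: $\frac{40990886794743}{2280111802545500} + \frac{2971628645 \sqrt{807}}{1050556793979} \approx 0.098332$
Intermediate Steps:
$f{\left(I \right)} = \left(-5 + I\right) \left(I - 1802 \sqrt{I}\right)$ ($f{\left(I \right)} = \left(I + 5 \left(-1\right)\right) \left(I - 1802 \sqrt{I}\right) = \left(I - 5\right) \left(I - 1802 \sqrt{I}\right) = \left(-5 + I\right) \left(I - 1802 \sqrt{I}\right)$)
$- \frac{3298145}{f{\left(807 \right)}} + \frac{58538}{3503000} = - \frac{3298145}{807^{2} - 1802 \cdot 807^{\frac{3}{2}} - 4035 + 9010 \sqrt{807}} + \frac{58538}{3503000} = - \frac{3298145}{651249 - 1802 \cdot 807 \sqrt{807} - 4035 + 9010 \sqrt{807}} + 58538 \cdot \frac{1}{3503000} = - \frac{3298145}{651249 - 1454214 \sqrt{807} - 4035 + 9010 \sqrt{807}} + \frac{29269}{1751500} = - \frac{3298145}{647214 - 1445204 \sqrt{807}} + \frac{29269}{1751500} = \frac{29269}{1751500} - \frac{3298145}{647214 - 1445204 \sqrt{807}}$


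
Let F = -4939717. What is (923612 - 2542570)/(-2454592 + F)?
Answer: 1618958/7394309 ≈ 0.21895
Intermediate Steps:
(923612 - 2542570)/(-2454592 + F) = (923612 - 2542570)/(-2454592 - 4939717) = -1618958/(-7394309) = -1618958*(-1/7394309) = 1618958/7394309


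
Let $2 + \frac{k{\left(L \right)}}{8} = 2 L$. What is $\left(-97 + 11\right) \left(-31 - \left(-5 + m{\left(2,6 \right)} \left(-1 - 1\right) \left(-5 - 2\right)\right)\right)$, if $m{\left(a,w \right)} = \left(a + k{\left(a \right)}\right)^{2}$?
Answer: $392332$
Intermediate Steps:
$k{\left(L \right)} = -16 + 16 L$ ($k{\left(L \right)} = -16 + 8 \cdot 2 L = -16 + 16 L$)
$m{\left(a,w \right)} = \left(-16 + 17 a\right)^{2}$ ($m{\left(a,w \right)} = \left(a + \left(-16 + 16 a\right)\right)^{2} = \left(-16 + 17 a\right)^{2}$)
$\left(-97 + 11\right) \left(-31 - \left(-5 + m{\left(2,6 \right)} \left(-1 - 1\right) \left(-5 - 2\right)\right)\right) = \left(-97 + 11\right) \left(-31 - \left(-5 + \left(-16 + 17 \cdot 2\right)^{2} \left(-1 - 1\right) \left(-5 - 2\right)\right)\right) = - 86 \left(-31 - \left(-5 + \left(-16 + 34\right)^{2} \left(\left(-2\right) \left(-7\right)\right)\right)\right) = - 86 \left(-31 - \left(-5 + 18^{2} \cdot 14\right)\right) = - 86 \left(-31 - \left(-5 + 324 \cdot 14\right)\right) = - 86 \left(-31 - \left(-5 + 4536\right)\right) = - 86 \left(-31 - 4531\right) = \left(-86\right) \left(-4562\right) = 392332$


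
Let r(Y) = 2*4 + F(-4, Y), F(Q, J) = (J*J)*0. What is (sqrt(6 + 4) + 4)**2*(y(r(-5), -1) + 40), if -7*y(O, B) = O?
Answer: 7072/7 + 2176*sqrt(10)/7 ≈ 1993.3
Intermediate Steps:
F(Q, J) = 0 (F(Q, J) = J**2*0 = 0)
r(Y) = 8 (r(Y) = 2*4 + 0 = 8 + 0 = 8)
y(O, B) = -O/7
(sqrt(6 + 4) + 4)**2*(y(r(-5), -1) + 40) = (sqrt(6 + 4) + 4)**2*(-1/7*8 + 40) = (sqrt(10) + 4)**2*(-8/7 + 40) = (4 + sqrt(10))**2*(272/7) = 272*(4 + sqrt(10))**2/7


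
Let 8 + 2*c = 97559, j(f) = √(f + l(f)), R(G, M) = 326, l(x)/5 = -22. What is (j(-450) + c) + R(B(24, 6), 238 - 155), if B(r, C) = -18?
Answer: 98203/2 + 4*I*√35 ≈ 49102.0 + 23.664*I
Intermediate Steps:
l(x) = -110 (l(x) = 5*(-22) = -110)
j(f) = √(-110 + f) (j(f) = √(f - 110) = √(-110 + f))
c = 97551/2 (c = -4 + (½)*97559 = -4 + 97559/2 = 97551/2 ≈ 48776.)
(j(-450) + c) + R(B(24, 6), 238 - 155) = (√(-110 - 450) + 97551/2) + 326 = (√(-560) + 97551/2) + 326 = (4*I*√35 + 97551/2) + 326 = (97551/2 + 4*I*√35) + 326 = 98203/2 + 4*I*√35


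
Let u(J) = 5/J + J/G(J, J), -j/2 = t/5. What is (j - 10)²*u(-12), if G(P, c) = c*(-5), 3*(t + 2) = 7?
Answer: -213712/3375 ≈ -63.322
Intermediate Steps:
t = ⅓ (t = -2 + (⅓)*7 = -2 + 7/3 = ⅓ ≈ 0.33333)
G(P, c) = -5*c
j = -2/15 (j = -2/(3*5) = -2*1/15 = -2/15 ≈ -0.13333)
u(J) = -⅕ + 5/J (u(J) = 5/J + J/((-5*J)) = 5/J + J*(-1/(5*J)) = 5/J - ⅕ = -⅕ + 5/J)
(j - 10)²*u(-12) = (-2/15 - 10)²*((⅕)*(25 - 1*(-12))/(-12)) = (-152/15)²*((⅕)*(-1/12)*(25 + 12)) = 23104*((⅕)*(-1/12)*37)/225 = (23104/225)*(-37/60) = -213712/3375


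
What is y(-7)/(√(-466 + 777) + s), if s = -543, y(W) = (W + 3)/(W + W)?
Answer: -543/1030883 - √311/1030883 ≈ -0.00054384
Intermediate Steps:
y(W) = (3 + W)/(2*W) (y(W) = (3 + W)/((2*W)) = (3 + W)*(1/(2*W)) = (3 + W)/(2*W))
y(-7)/(√(-466 + 777) + s) = ((½)*(3 - 7)/(-7))/(√(-466 + 777) - 543) = ((½)*(-⅐)*(-4))/(√311 - 543) = (2/7)/(-543 + √311) = 2/(7*(-543 + √311))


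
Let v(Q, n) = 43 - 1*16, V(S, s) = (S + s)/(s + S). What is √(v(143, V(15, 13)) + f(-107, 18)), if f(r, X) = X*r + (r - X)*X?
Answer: 3*I*√461 ≈ 64.413*I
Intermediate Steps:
V(S, s) = 1 (V(S, s) = (S + s)/(S + s) = 1)
f(r, X) = X*r + X*(r - X)
v(Q, n) = 27 (v(Q, n) = 43 - 16 = 27)
√(v(143, V(15, 13)) + f(-107, 18)) = √(27 + 18*(-1*18 + 2*(-107))) = √(27 + 18*(-18 - 214)) = √(27 + 18*(-232)) = √(27 - 4176) = √(-4149) = 3*I*√461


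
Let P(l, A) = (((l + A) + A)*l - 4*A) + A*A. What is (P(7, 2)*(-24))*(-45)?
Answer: 78840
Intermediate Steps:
P(l, A) = A² - 4*A + l*(l + 2*A) (P(l, A) = (((A + l) + A)*l - 4*A) + A² = ((l + 2*A)*l - 4*A) + A² = (l*(l + 2*A) - 4*A) + A² = (-4*A + l*(l + 2*A)) + A² = A² - 4*A + l*(l + 2*A))
(P(7, 2)*(-24))*(-45) = ((2² + 7² - 4*2 + 2*2*7)*(-24))*(-45) = ((4 + 49 - 8 + 28)*(-24))*(-45) = (73*(-24))*(-45) = -1752*(-45) = 78840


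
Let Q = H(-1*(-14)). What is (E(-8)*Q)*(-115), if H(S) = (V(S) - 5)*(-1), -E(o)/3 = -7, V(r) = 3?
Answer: -4830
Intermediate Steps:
E(o) = 21 (E(o) = -3*(-7) = 21)
H(S) = 2 (H(S) = (3 - 5)*(-1) = -2*(-1) = 2)
Q = 2
(E(-8)*Q)*(-115) = (21*2)*(-115) = 42*(-115) = -4830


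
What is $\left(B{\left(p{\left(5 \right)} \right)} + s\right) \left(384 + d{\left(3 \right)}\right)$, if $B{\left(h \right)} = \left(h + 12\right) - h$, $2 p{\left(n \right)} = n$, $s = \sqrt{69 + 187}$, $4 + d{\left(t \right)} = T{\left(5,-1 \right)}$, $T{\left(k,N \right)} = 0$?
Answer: $10640$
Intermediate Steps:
$d{\left(t \right)} = -4$ ($d{\left(t \right)} = -4 + 0 = -4$)
$s = 16$ ($s = \sqrt{256} = 16$)
$p{\left(n \right)} = \frac{n}{2}$
$B{\left(h \right)} = 12$ ($B{\left(h \right)} = \left(12 + h\right) - h = 12$)
$\left(B{\left(p{\left(5 \right)} \right)} + s\right) \left(384 + d{\left(3 \right)}\right) = \left(12 + 16\right) \left(384 - 4\right) = 28 \cdot 380 = 10640$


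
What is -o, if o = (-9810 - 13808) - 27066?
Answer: 50684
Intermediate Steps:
o = -50684 (o = -23618 - 27066 = -50684)
-o = -1*(-50684) = 50684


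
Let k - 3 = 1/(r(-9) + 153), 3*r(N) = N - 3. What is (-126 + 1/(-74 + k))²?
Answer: 1776827682529/111894084 ≈ 15880.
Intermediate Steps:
r(N) = -1 + N/3 (r(N) = (N - 3)/3 = (-3 + N)/3 = -1 + N/3)
k = 448/149 (k = 3 + 1/((-1 + (⅓)*(-9)) + 153) = 3 + 1/((-1 - 3) + 153) = 3 + 1/(-4 + 153) = 3 + 1/149 = 448/149 ≈ 3.0067)
(-126 + 1/(-74 + k))² = (-126 + 1/(-74 + 448/149))² = (-126 + 1/(-10578/149))² = (-126 - 149/10578)² = (-1332977/10578)² = 1776827682529/111894084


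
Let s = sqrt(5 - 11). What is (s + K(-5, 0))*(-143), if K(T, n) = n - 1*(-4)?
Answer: -572 - 143*I*sqrt(6) ≈ -572.0 - 350.28*I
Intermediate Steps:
K(T, n) = 4 + n (K(T, n) = n + 4 = 4 + n)
s = I*sqrt(6) (s = sqrt(-6) = I*sqrt(6) ≈ 2.4495*I)
(s + K(-5, 0))*(-143) = (I*sqrt(6) + (4 + 0))*(-143) = (I*sqrt(6) + 4)*(-143) = (4 + I*sqrt(6))*(-143) = -572 - 143*I*sqrt(6)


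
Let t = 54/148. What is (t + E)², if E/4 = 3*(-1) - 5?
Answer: 5480281/5476 ≈ 1000.8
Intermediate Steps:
t = 27/74 (t = 54*(1/148) = 27/74 ≈ 0.36486)
E = -32 (E = 4*(3*(-1) - 5) = 4*(-3 - 5) = 4*(-8) = -32)
(t + E)² = (27/74 - 32)² = (-2341/74)² = 5480281/5476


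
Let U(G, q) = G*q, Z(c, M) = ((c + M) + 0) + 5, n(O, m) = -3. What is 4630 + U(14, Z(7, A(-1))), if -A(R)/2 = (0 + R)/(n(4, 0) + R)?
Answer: 4791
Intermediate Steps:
A(R) = -2*R/(-3 + R) (A(R) = -2*(0 + R)/(-3 + R) = -2*R/(-3 + R))
Z(c, M) = 5 + M + c (Z(c, M) = ((M + c) + 0) + 5 = (M + c) + 5 = 5 + M + c)
4630 + U(14, Z(7, A(-1))) = 4630 + 14*(5 - 2*(-1)/(-3 - 1) + 7) = 4630 + 14*(5 - 2*(-1)/(-4) + 7) = 4630 + 14*(5 - 2*(-1)*(-1/4) + 7) = 4630 + 14*(5 - 1/2 + 7) = 4630 + 14*(23/2) = 4630 + 161 = 4791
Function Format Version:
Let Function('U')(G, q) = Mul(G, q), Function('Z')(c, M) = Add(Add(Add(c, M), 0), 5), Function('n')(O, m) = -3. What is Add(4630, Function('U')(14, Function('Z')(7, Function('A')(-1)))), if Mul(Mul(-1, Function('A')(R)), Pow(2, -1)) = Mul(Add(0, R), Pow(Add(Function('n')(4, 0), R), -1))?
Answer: 4791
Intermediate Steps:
Function('A')(R) = Mul(-2, R, Pow(Add(-3, R), -1)) (Function('A')(R) = Mul(-2, Mul(Add(0, R), Pow(Add(-3, R), -1))) = Mul(-2, Mul(R, Pow(Add(-3, R), -1))) = Mul(-2, R, Pow(Add(-3, R), -1)))
Function('Z')(c, M) = Add(5, M, c) (Function('Z')(c, M) = Add(Add(Add(M, c), 0), 5) = Add(Add(M, c), 5) = Add(5, M, c))
Add(4630, Function('U')(14, Function('Z')(7, Function('A')(-1)))) = Add(4630, Mul(14, Add(5, Mul(-2, -1, Pow(Add(-3, -1), -1)), 7))) = Add(4630, Mul(14, Add(5, Mul(-2, -1, Pow(-4, -1)), 7))) = Add(4630, Mul(14, Add(5, Mul(-2, -1, Rational(-1, 4)), 7))) = Add(4630, Mul(14, Add(5, Rational(-1, 2), 7))) = Add(4630, Mul(14, Rational(23, 2))) = Add(4630, 161) = 4791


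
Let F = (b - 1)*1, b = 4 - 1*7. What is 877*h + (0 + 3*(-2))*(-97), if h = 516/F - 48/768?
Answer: -1801693/16 ≈ -1.1261e+5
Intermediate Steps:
b = -3 (b = 4 - 7 = -3)
F = -4 (F = (-3 - 1)*1 = -4*1 = -4)
h = -2065/16 (h = 516/(-4) - 48/768 = 516*(-¼) - 48*1/768 = -129 - 1/16 = -2065/16 ≈ -129.06)
877*h + (0 + 3*(-2))*(-97) = 877*(-2065/16) + (0 + 3*(-2))*(-97) = -1811005/16 + (0 - 6)*(-97) = -1811005/16 - 6*(-97) = -1811005/16 + 582 = -1801693/16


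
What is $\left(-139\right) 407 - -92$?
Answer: $-56481$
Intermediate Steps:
$\left(-139\right) 407 - -92 = -56573 + 92 = -56481$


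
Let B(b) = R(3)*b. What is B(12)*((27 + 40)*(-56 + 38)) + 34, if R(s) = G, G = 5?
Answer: -72326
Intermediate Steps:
R(s) = 5
B(b) = 5*b
B(12)*((27 + 40)*(-56 + 38)) + 34 = (5*12)*((27 + 40)*(-56 + 38)) + 34 = 60*(67*(-18)) + 34 = 60*(-1206) + 34 = -72360 + 34 = -72326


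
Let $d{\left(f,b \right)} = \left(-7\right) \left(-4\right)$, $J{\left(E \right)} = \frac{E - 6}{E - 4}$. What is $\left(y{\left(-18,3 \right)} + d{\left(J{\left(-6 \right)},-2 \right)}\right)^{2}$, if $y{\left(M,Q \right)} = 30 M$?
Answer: $262144$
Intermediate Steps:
$J{\left(E \right)} = \frac{-6 + E}{-4 + E}$
$d{\left(f,b \right)} = 28$
$\left(y{\left(-18,3 \right)} + d{\left(J{\left(-6 \right)},-2 \right)}\right)^{2} = \left(30 \left(-18\right) + 28\right)^{2} = \left(-540 + 28\right)^{2} = \left(-512\right)^{2} = 262144$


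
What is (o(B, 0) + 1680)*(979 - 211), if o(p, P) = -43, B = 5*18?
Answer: 1257216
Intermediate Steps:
B = 90
(o(B, 0) + 1680)*(979 - 211) = (-43 + 1680)*(979 - 211) = 1637*768 = 1257216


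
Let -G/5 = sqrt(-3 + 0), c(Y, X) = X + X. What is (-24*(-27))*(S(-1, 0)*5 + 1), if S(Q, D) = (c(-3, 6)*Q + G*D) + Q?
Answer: -41472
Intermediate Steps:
c(Y, X) = 2*X
G = -5*I*sqrt(3) (G = -5*sqrt(-3 + 0) = -5*I*sqrt(3) ≈ -8.6602*I)
S(Q, D) = 13*Q - 5*I*D*sqrt(3) (S(Q, D) = ((2*6)*Q + (-5*I*sqrt(3))*D) + Q = (12*Q - 5*I*D*sqrt(3)) + Q = 13*Q - 5*I*D*sqrt(3))
(-24*(-27))*(S(-1, 0)*5 + 1) = (-24*(-27))*((13*(-1) - 5*I*0*sqrt(3))*5 + 1) = 648*((-13 + 0)*5 + 1) = 648*(-13*5 + 1) = 648*(-65 + 1) = 648*(-64) = -41472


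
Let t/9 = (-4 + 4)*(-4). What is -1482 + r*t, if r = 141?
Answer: -1482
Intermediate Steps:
t = 0 (t = 9*((-4 + 4)*(-4)) = 9*(0*(-4)) = 9*0 = 0)
-1482 + r*t = -1482 + 141*0 = -1482 + 0 = -1482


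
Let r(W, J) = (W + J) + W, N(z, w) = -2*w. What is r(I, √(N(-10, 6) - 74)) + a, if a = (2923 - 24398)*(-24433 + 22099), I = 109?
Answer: 50122868 + I*√86 ≈ 5.0123e+7 + 9.2736*I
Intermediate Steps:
a = 50122650 (a = -21475*(-2334) = 50122650)
r(W, J) = J + 2*W (r(W, J) = (J + W) + W = J + 2*W)
r(I, √(N(-10, 6) - 74)) + a = (√(-2*6 - 74) + 2*109) + 50122650 = (√(-12 - 74) + 218) + 50122650 = (√(-86) + 218) + 50122650 = (I*√86 + 218) + 50122650 = (218 + I*√86) + 50122650 = 50122868 + I*√86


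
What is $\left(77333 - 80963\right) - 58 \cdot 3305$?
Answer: $-195320$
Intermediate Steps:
$\left(77333 - 80963\right) - 58 \cdot 3305 = -3630 - 191690 = -195320$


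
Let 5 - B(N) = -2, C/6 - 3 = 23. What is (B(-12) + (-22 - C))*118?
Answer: -20178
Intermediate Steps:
C = 156 (C = 18 + 6*23 = 18 + 138 = 156)
B(N) = 7 (B(N) = 5 - 1*(-2) = 5 + 2 = 7)
(B(-12) + (-22 - C))*118 = (7 + (-22 - 1*156))*118 = (7 + (-22 - 156))*118 = (7 - 178)*118 = -171*118 = -20178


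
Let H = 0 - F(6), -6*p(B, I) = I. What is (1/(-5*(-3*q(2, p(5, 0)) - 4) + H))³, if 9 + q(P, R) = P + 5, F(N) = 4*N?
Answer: -1/39304 ≈ -2.5443e-5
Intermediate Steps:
p(B, I) = -I/6
q(P, R) = -4 + P (q(P, R) = -9 + (P + 5) = -9 + (5 + P) = -4 + P)
H = -24 (H = 0 - 4*6 = 0 - 1*24 = 0 - 24 = -24)
(1/(-5*(-3*q(2, p(5, 0)) - 4) + H))³ = (1/(-5*(-3*(-4 + 2) - 4) - 24))³ = (1/(-5*(-3*(-2) - 4) - 24))³ = (1/(-5*(6 - 4) - 24))³ = (1/(-5*2 - 24))³ = (1/(-10 - 24))³ = (1/(-34))³ = (-1/34)³ = -1/39304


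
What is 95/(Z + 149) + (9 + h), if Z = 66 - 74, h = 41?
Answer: 7145/141 ≈ 50.674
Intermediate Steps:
Z = -8
95/(Z + 149) + (9 + h) = 95/(-8 + 149) + (9 + 41) = 95/141 + 50 = 7145/141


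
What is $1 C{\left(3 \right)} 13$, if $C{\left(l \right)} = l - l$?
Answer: $0$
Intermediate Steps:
$C{\left(l \right)} = 0$
$1 C{\left(3 \right)} 13 = 1 \cdot 0 \cdot 13 = 0 \cdot 13 = 0$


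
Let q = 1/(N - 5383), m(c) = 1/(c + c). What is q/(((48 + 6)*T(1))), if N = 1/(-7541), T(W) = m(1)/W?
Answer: -7541/1096016508 ≈ -6.8804e-6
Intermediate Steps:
m(c) = 1/(2*c)
T(W) = 1/(2*W) (T(W) = ((½)/1)/W = ((½)*1)/W = 1/(2*W))
N = -1/7541 ≈ -0.00013261
q = -7541/40593204 (q = 1/(-1/7541 - 5383) = 1/(-40593204/7541) = -7541/40593204 ≈ -0.00018577)
q/(((48 + 6)*T(1))) = -7541*2/(48 + 6)/40593204 = -7541/(40593204*(54*((½)*1))) = -7541/(40593204*(54*(½))) = -7541/40593204/27 = -7541/40593204*1/27 = -7541/1096016508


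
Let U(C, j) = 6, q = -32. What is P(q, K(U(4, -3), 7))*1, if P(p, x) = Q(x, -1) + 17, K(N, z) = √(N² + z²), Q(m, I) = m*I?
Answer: 17 - √85 ≈ 7.7805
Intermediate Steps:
Q(m, I) = I*m
P(p, x) = 17 - x (P(p, x) = -x + 17 = 17 - x)
P(q, K(U(4, -3), 7))*1 = (17 - √(6² + 7²))*1 = (17 - √(36 + 49))*1 = (17 - √85)*1 = 17 - √85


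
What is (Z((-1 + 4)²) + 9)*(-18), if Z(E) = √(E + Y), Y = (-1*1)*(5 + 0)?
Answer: -198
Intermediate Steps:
Y = -5 (Y = -1*5 = -5)
Z(E) = √(-5 + E) (Z(E) = √(E - 5) = √(-5 + E))
(Z((-1 + 4)²) + 9)*(-18) = (√(-5 + (-1 + 4)²) + 9)*(-18) = (√(-5 + 3²) + 9)*(-18) = (√(-5 + 9) + 9)*(-18) = (√4 + 9)*(-18) = (2 + 9)*(-18) = 11*(-18) = -198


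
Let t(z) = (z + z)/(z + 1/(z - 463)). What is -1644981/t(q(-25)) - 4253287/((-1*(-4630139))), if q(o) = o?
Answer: -92928906595664959/112975391600 ≈ -8.2256e+5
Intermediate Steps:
t(z) = 2*z/(z + 1/(-463 + z)) (t(z) = (2*z)/(z + 1/(-463 + z)) = 2*z/(z + 1/(-463 + z)))
-1644981/t(q(-25)) - 4253287/((-1*(-4630139))) = -1644981*(-(1 + (-25)**2 - 463*(-25))/(50*(-463 - 25))) - 4253287/((-1*(-4630139))) = -1644981/(2*(-25)*(-488)/(1 + 625 + 11575)) - 4253287/4630139 = -1644981/(2*(-25)*(-488)/12201) - 4253287*1/4630139 = -1644981/(2*(-25)*(1/12201)*(-488)) - 4253287/4630139 = -1644981/24400/12201 - 4253287/4630139 = -1644981*12201/24400 - 4253287/4630139 = -20070413181/24400 - 4253287/4630139 = -92928906595664959/112975391600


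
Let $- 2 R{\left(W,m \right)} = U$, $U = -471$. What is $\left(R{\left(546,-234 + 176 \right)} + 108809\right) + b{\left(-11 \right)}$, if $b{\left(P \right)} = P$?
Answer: $\frac{218067}{2} \approx 1.0903 \cdot 10^{5}$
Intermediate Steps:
$R{\left(W,m \right)} = \frac{471}{2}$ ($R{\left(W,m \right)} = \left(- \frac{1}{2}\right) \left(-471\right) = \frac{471}{2}$)
$\left(R{\left(546,-234 + 176 \right)} + 108809\right) + b{\left(-11 \right)} = \left(\frac{471}{2} + 108809\right) - 11 = \frac{218089}{2} - 11 = \frac{218067}{2}$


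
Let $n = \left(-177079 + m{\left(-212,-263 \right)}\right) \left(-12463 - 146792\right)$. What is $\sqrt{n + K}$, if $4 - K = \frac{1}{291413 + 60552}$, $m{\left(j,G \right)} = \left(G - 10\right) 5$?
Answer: $\frac{\sqrt{3520415979097787837435}}{351965} \approx 1.6858 \cdot 10^{5}$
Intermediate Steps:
$m{\left(j,G \right)} = -50 + 5 G$ ($m{\left(j,G \right)} = \left(-10 + G\right) 5 = -50 + 5 G$)
$K = \frac{1407859}{351965}$ ($K = 4 - \frac{1}{291413 + 60552} = 4 - \frac{1}{351965} = \frac{1407859}{351965} \approx 4.0$)
$n = 28418099220$ ($n = \left(-177079 + \left(-50 + 5 \left(-263\right)\right)\right) \left(-12463 - 146792\right) = \left(-177079 - 1365\right) \left(-12463 - 146792\right) = \left(-177079 - 1365\right) \left(-159255\right) = \left(-178444\right) \left(-159255\right) = 28418099220$)
$\sqrt{n + K} = \sqrt{28418099220 + \frac{1407859}{351965}} = \sqrt{\frac{10002176293375159}{351965}} = \frac{\sqrt{3520415979097787837435}}{351965}$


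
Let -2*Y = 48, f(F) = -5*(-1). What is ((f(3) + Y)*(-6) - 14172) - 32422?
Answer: -46480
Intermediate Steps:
f(F) = 5
Y = -24 (Y = -½*48 = -24)
((f(3) + Y)*(-6) - 14172) - 32422 = ((5 - 24)*(-6) - 14172) - 32422 = (-19*(-6) - 14172) - 32422 = (114 - 14172) - 32422 = -14058 - 32422 = -46480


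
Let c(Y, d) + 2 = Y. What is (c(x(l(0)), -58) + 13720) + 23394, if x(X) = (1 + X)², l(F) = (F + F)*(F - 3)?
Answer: 37113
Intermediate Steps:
l(F) = 2*F*(-3 + F) (l(F) = (2*F)*(-3 + F) = 2*F*(-3 + F))
c(Y, d) = -2 + Y
(c(x(l(0)), -58) + 13720) + 23394 = ((-2 + (1 + 2*0*(-3 + 0))²) + 13720) + 23394 = ((-2 + (1 + 2*0*(-3))²) + 13720) + 23394 = ((-2 + (1 + 0)²) + 13720) + 23394 = ((-2 + 1²) + 13720) + 23394 = ((-2 + 1) + 13720) + 23394 = (-1 + 13720) + 23394 = 13719 + 23394 = 37113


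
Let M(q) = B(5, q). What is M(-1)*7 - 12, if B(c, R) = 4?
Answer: 16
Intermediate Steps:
M(q) = 4
M(-1)*7 - 12 = 4*7 - 12 = 28 - 12 = 16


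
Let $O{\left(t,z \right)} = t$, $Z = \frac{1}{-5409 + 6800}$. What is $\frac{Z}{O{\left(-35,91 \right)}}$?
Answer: $- \frac{1}{48685} \approx -2.054 \cdot 10^{-5}$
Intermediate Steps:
$Z = \frac{1}{1391} \approx 0.00071891$
$\frac{Z}{O{\left(-35,91 \right)}} = \frac{1}{1391 \left(-35\right)} = \frac{1}{1391} \left(- \frac{1}{35}\right) = - \frac{1}{48685}$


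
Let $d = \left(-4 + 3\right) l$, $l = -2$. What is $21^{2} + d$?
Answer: $443$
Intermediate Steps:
$d = 2$ ($d = \left(-4 + 3\right) \left(-2\right) = \left(-1\right) \left(-2\right) = 2$)
$21^{2} + d = 21^{2} + 2 = 441 + 2 = 443$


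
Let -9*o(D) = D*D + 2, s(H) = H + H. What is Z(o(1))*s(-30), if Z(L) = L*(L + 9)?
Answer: 520/3 ≈ 173.33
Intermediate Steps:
s(H) = 2*H
o(D) = -2/9 - D²/9 (o(D) = -(D*D + 2)/9 = -(D² + 2)/9 = -(2 + D²)/9 = -2/9 - D²/9)
Z(L) = L*(9 + L)
Z(o(1))*s(-30) = ((-2/9 - ⅑*1²)*(9 + (-2/9 - ⅑*1²)))*(2*(-30)) = ((-2/9 - ⅑*1)*(9 + (-2/9 - ⅑*1)))*(-60) = ((-2/9 - ⅑)*(9 + (-2/9 - ⅑)))*(-60) = -(9 - ⅓)/3*(-60) = -⅓*26/3*(-60) = -26/9*(-60) = 520/3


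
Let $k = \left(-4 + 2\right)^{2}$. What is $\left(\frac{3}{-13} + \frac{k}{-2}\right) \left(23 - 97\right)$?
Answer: $\frac{2146}{13} \approx 165.08$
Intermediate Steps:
$k = 4$ ($k = \left(-2\right)^{2} = 4$)
$\left(\frac{3}{-13} + \frac{k}{-2}\right) \left(23 - 97\right) = \left(\frac{3}{-13} + \frac{4}{-2}\right) \left(23 - 97\right) = \left(3 \left(- \frac{1}{13}\right) + 4 \left(- \frac{1}{2}\right)\right) \left(-74\right) = \left(- \frac{3}{13} - 2\right) \left(-74\right) = \left(- \frac{29}{13}\right) \left(-74\right) = \frac{2146}{13}$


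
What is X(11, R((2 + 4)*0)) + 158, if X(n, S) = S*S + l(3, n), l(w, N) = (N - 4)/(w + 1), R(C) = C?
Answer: 639/4 ≈ 159.75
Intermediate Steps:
l(w, N) = (-4 + N)/(1 + w)
X(n, S) = -1 + S² + n/4 (X(n, S) = S*S + (-4 + n)/(1 + 3) = S² + (-4 + n)/4 = S² + (-1 + n/4) = -1 + S² + n/4)
X(11, R((2 + 4)*0)) + 158 = (-1 + ((2 + 4)*0)² + (¼)*11) + 158 = (-1 + (6*0)² + 11/4) + 158 = (-1 + 0² + 11/4) + 158 = (-1 + 0 + 11/4) + 158 = 7/4 + 158 = 639/4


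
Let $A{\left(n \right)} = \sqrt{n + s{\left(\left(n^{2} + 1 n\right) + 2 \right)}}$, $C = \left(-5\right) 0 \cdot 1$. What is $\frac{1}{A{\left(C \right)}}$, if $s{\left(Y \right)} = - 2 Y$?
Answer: $- \frac{i}{2} \approx - 0.5 i$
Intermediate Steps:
$C = 0$ ($C = 0 \cdot 1 = 0$)
$A{\left(n \right)} = \sqrt{-4 - n - 2 n^{2}}$ ($A{\left(n \right)} = \sqrt{n - 2 \left(\left(n^{2} + 1 n\right) + 2\right)} = \sqrt{n - 2 \left(\left(n^{2} + n\right) + 2\right)} = \sqrt{n - 2 \left(\left(n + n^{2}\right) + 2\right)} = \sqrt{n - 2 \left(2 + n + n^{2}\right)} = \sqrt{n - \left(4 + 2 n + 2 n^{2}\right)} = \sqrt{-4 - n - 2 n^{2}}$)
$\frac{1}{A{\left(C \right)}} = \frac{1}{\sqrt{-4 - 0 - 2 \cdot 0^{2}}} = \frac{1}{\sqrt{-4 + 0 - 0}} = \frac{1}{\sqrt{-4 + 0 + 0}} = \frac{1}{\sqrt{-4}} = \frac{1}{2 i} = - \frac{i}{2}$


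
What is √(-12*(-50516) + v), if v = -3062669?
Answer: I*√2456477 ≈ 1567.3*I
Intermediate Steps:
√(-12*(-50516) + v) = √(-12*(-50516) - 3062669) = √(606192 - 3062669) = √(-2456477) = I*√2456477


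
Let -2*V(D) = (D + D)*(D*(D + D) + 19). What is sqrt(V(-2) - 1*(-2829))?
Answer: 31*sqrt(3) ≈ 53.694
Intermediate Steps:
V(D) = -D*(19 + 2*D**2) (V(D) = -(D + D)*(D*(D + D) + 19)/2 = -2*D*(D*(2*D) + 19)/2 = -2*D*(2*D**2 + 19)/2 = -2*D*(19 + 2*D**2)/2 = -D*(19 + 2*D**2))
sqrt(V(-2) - 1*(-2829)) = sqrt(-1*(-2)*(19 + 2*(-2)**2) - 1*(-2829)) = sqrt(-1*(-2)*(19 + 2*4) + 2829) = sqrt(-1*(-2)*(19 + 8) + 2829) = sqrt(-1*(-2)*27 + 2829) = sqrt(54 + 2829) = sqrt(2883) = 31*sqrt(3)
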